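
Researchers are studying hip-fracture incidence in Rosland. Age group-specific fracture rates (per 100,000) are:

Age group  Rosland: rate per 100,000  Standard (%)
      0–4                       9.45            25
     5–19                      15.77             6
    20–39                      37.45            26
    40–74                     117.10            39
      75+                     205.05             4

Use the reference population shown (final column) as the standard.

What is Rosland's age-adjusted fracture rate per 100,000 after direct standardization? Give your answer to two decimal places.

Standard weights: 0.25, 0.06, 0.26, 0.39, 0.04.
Standardized rate: 0.2500×9.45 + 0.0600×15.77 + 0.2600×37.45 + 0.3900×117.10 + 0.0400×205.05 = 66.9167 per 100,000.

66.92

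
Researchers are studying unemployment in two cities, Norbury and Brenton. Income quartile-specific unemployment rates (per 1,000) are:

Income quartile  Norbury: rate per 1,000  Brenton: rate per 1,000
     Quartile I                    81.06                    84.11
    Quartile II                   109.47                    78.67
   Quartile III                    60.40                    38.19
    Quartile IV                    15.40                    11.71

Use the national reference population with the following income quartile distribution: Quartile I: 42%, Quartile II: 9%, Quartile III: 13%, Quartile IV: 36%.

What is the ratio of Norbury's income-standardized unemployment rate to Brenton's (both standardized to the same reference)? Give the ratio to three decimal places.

Standard weights: 0.42, 0.09, 0.13, 0.36.
Norbury: 0.4200×81.06 + 0.0900×109.47 + 0.1300×60.40 + 0.3600×15.40 = 57.2935 per 1,000.
Brenton: 0.4200×84.11 + 0.0900×78.67 + 0.1300×38.19 + 0.3600×11.71 = 51.5868 per 1,000.
Ratio = 57.2935 ÷ 51.5868 = 1.11062.

1.111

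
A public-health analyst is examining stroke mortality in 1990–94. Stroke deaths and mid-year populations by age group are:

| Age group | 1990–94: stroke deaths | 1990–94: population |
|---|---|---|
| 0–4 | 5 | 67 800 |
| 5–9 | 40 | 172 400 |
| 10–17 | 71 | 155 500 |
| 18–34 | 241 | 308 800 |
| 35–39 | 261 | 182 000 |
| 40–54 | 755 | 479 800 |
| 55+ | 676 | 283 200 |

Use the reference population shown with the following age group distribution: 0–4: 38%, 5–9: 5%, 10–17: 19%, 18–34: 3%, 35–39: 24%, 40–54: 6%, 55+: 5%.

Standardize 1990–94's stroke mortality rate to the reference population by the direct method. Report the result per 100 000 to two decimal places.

70.77

Age-specific rates per 100 000 for 1990–94: 7.37, 23.20, 45.66, 78.04, 143.41, 157.36, 238.70.
Standard weights: 0.38, 0.05, 0.19, 0.03, 0.24, 0.06, 0.05.
Standardized rate: 0.3800×7.37 + 0.0500×23.20 + 0.1900×45.66 + 0.0300×78.04 + 0.2400×143.41 + 0.0600×157.36 + 0.0500×238.70 = 70.7731 per 100 000.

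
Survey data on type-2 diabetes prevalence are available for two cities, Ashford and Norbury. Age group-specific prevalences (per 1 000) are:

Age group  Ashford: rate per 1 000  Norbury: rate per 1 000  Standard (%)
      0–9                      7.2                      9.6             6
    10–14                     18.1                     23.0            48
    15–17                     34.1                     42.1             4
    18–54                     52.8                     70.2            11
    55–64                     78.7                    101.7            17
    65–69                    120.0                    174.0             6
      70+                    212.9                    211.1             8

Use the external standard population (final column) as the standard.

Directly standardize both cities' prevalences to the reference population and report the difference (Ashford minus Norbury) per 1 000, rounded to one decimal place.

-11.7

Standard weights: 0.06, 0.48, 0.04, 0.11, 0.17, 0.06, 0.08.
Ashford: 0.0600×7.2 + 0.4800×18.1 + 0.0400×34.1 + 0.1100×52.8 + 0.1700×78.7 + 0.0600×120.0 + 0.0800×212.9 = 53.9030 per 1 000.
Norbury: 0.0600×9.6 + 0.4800×23.0 + 0.0400×42.1 + 0.1100×70.2 + 0.1700×101.7 + 0.0600×174.0 + 0.0800×211.1 = 65.6390 per 1 000.
Difference = 53.9030 − 65.6390 = -11.7360.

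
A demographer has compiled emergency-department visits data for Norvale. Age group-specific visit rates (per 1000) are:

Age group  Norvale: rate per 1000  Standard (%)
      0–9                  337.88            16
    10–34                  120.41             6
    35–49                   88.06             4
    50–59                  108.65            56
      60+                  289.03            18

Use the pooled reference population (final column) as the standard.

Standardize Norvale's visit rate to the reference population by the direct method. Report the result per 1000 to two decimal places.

177.68

Standard weights: 0.16, 0.06, 0.04, 0.56, 0.18.
Standardized rate: 0.1600×337.88 + 0.0600×120.41 + 0.0400×88.06 + 0.5600×108.65 + 0.1800×289.03 = 177.6772 per 1000.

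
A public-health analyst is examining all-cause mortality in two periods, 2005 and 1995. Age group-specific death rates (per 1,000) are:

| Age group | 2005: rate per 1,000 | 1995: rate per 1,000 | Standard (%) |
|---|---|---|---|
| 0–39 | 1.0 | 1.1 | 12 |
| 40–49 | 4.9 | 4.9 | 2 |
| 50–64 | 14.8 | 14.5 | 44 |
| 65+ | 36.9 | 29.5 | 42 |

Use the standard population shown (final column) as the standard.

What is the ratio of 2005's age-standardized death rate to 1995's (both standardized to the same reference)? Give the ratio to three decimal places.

1.170

Standard weights: 0.12, 0.02, 0.44, 0.42.
2005: 0.1200×1.0 + 0.0200×4.9 + 0.4400×14.8 + 0.4200×36.9 = 22.2280 per 1,000.
1995: 0.1200×1.1 + 0.0200×4.9 + 0.4400×14.5 + 0.4200×29.5 = 19.0000 per 1,000.
Ratio = 22.2280 ÷ 19.0000 = 1.16989.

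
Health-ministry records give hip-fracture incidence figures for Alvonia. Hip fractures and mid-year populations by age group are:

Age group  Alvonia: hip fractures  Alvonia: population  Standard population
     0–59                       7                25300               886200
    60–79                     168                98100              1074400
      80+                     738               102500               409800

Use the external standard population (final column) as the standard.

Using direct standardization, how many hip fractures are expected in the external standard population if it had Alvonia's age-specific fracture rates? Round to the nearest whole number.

5036

Age-specific rates per 100000 for Alvonia: 27.67, 171.25, 720.00.
Expected hip fractures = Σ (standard pop × age-specific rate ÷ 100000)
= 886200×27.67/100000 + 1074400×171.25/100000 + 409800×720.00/100000
= 245.19 + 1839.95 + 2950.56 = 5035.70.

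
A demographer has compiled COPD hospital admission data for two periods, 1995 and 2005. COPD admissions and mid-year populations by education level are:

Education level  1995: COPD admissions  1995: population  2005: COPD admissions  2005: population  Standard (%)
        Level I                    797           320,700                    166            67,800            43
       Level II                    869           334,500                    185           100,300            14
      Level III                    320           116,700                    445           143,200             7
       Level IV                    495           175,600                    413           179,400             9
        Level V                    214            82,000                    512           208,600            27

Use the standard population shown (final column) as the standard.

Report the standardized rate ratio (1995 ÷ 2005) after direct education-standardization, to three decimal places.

Education-specific rates per 10,000 for 1995: 24.85, 25.98, 27.42, 28.19, 26.10.
For 2005: 24.48, 18.44, 31.08, 23.02, 24.54.
Standard weights: 0.43, 0.14, 0.07, 0.09, 0.27.
1995: 0.4300×24.85 + 0.1400×25.98 + 0.0700×27.42 + 0.0900×28.19 + 0.2700×26.10 = 25.8262 per 10,000.
2005: 0.4300×24.48 + 0.1400×18.44 + 0.0700×31.08 + 0.0900×23.02 + 0.2700×24.54 = 23.9845 per 10,000.
Ratio = 25.8262 ÷ 23.9845 = 1.07679.

1.077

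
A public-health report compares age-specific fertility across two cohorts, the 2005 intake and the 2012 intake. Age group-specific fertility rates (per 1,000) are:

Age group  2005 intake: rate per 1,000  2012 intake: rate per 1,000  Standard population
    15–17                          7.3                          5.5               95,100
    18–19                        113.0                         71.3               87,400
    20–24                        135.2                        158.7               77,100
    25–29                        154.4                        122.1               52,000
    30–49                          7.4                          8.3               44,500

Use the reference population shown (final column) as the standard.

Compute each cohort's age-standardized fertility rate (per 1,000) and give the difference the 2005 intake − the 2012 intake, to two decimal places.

Standard total = 356,100; weights = 0.2671, 0.2454, 0.2165, 0.1460, 0.1250.
The 2005 intake: 0.2671×7.3 + 0.2454×113.0 + 0.2165×135.2 + 0.1460×154.4 + 0.1250×7.4 = 82.4275 per 1,000.
The 2012 intake: 0.2671×5.5 + 0.2454×71.3 + 0.2165×158.7 + 0.1460×122.1 + 0.1250×8.3 = 72.1960 per 1,000.
Difference = 82.4275 − 72.1960 = 10.2316.

10.23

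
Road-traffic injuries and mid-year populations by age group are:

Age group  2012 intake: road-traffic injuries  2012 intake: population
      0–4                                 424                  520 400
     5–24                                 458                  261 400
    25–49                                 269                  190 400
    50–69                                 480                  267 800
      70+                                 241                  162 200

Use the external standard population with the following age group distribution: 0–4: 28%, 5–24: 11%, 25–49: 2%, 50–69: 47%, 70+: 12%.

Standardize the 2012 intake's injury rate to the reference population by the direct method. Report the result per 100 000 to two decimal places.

146.98

Age-specific rates per 100 000 for the 2012 intake: 81.48, 175.21, 141.28, 179.24, 148.58.
Standard weights: 0.28, 0.11, 0.02, 0.47, 0.12.
Standardized rate: 0.2800×81.48 + 0.1100×175.21 + 0.0200×141.28 + 0.4700×179.24 + 0.1200×148.58 = 146.9838 per 100 000.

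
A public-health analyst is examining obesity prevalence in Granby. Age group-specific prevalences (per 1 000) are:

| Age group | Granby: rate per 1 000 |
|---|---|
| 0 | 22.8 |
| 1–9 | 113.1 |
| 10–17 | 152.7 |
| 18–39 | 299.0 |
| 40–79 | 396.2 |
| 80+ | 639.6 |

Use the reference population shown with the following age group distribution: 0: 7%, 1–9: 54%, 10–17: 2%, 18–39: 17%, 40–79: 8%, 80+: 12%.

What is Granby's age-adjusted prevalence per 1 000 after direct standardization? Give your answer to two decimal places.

225.00

Standard weights: 0.07, 0.54, 0.02, 0.17, 0.08, 0.12.
Standardized rate: 0.0700×22.8 + 0.5400×113.1 + 0.0200×152.7 + 0.1700×299.0 + 0.0800×396.2 + 0.1200×639.6 = 225.0020 per 1 000.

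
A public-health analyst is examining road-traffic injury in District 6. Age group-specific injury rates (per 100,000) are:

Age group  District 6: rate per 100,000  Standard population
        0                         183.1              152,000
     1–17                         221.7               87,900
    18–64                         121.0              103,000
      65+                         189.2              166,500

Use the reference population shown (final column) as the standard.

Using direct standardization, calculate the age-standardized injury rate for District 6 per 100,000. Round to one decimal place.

179.2

Standard total = 509,400; weights = 0.2984, 0.1726, 0.2022, 0.3269.
Standardized rate: 0.2984×183.1 + 0.1726×221.7 + 0.2022×121.0 + 0.3269×189.2 = 179.1979 per 100,000.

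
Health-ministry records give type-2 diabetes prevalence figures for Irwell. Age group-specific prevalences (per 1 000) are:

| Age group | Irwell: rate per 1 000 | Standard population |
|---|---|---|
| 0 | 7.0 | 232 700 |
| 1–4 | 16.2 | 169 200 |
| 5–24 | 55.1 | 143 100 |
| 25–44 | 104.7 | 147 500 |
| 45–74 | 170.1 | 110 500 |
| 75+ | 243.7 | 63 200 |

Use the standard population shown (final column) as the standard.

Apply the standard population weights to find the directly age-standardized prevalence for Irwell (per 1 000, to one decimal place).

Standard total = 866 200; weights = 0.2686, 0.1953, 0.1652, 0.1703, 0.1276, 0.0730.
Standardized rate: 0.2686×7.0 + 0.1953×16.2 + 0.1652×55.1 + 0.1703×104.7 + 0.1276×170.1 + 0.0730×243.7 = 71.4568 per 1 000.

71.5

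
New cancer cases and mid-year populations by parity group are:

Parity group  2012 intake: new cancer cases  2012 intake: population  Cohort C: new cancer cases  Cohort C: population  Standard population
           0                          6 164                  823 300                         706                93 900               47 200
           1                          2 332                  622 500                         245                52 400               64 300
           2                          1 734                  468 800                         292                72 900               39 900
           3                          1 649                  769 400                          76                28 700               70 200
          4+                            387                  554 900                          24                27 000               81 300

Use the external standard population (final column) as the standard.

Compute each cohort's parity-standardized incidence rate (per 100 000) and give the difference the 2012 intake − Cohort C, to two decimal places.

Parity-specific rates per 100 000 for the 2012 intake: 748.69, 374.62, 369.88, 214.32, 69.74.
For Cohort C: 751.86, 467.56, 400.55, 264.81, 88.89.
Standard total = 302 900; weights = 0.1558, 0.2123, 0.1317, 0.2318, 0.2684.
The 2012 intake: 0.1558×748.69 + 0.2123×374.62 + 0.1317×369.88 + 0.2318×214.32 + 0.2684×69.74 = 313.3050 per 100 000.
Cohort C: 0.1558×751.86 + 0.2123×467.56 + 0.1317×400.55 + 0.2318×264.81 + 0.2684×88.89 = 354.4074 per 100 000.
Difference = 313.3050 − 354.4074 = -41.1024.

-41.10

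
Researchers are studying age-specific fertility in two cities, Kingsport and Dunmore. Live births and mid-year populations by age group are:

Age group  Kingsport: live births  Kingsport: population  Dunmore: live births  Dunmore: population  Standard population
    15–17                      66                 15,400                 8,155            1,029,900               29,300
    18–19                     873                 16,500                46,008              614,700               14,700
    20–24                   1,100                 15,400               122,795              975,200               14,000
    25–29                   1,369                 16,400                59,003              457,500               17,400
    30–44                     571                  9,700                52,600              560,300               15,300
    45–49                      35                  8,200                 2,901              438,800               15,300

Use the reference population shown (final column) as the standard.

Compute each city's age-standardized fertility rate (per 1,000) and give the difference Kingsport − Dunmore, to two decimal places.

Age-specific rates per 1,000 for Kingsport: 4.286, 52.909, 71.429, 83.476, 58.866, 4.268.
For Dunmore: 7.918, 74.846, 125.918, 128.968, 93.878, 6.611.
Standard total = 106,000; weights = 0.2764, 0.1387, 0.1321, 0.1642, 0.1443, 0.1443.
Kingsport: 0.2764×4.286 + 0.1387×52.909 + 0.1321×71.429 + 0.1642×83.476 + 0.1443×58.866 + 0.1443×4.268 = 40.7714 per 1,000.
Dunmore: 0.2764×7.918 + 0.1387×74.846 + 0.1321×125.918 + 0.1642×128.968 + 0.1443×93.878 + 0.1443×6.611 = 64.8739 per 1,000.
Difference = 40.7714 − 64.8739 = -24.1025.

-24.10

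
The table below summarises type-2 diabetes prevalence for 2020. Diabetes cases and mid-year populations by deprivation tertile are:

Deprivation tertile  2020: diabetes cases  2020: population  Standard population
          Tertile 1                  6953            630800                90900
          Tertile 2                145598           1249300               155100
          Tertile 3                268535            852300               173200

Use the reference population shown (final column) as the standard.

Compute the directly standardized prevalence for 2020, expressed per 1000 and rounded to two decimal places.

Deprivation-specific rates per 1000 for 2020: 11.023, 116.544, 315.071.
Standard total = 419200; weights = 0.2168, 0.3700, 0.4132.
Standardized rate: 0.2168×11.023 + 0.3700×116.544 + 0.4132×315.071 = 175.6874 per 1000.

175.69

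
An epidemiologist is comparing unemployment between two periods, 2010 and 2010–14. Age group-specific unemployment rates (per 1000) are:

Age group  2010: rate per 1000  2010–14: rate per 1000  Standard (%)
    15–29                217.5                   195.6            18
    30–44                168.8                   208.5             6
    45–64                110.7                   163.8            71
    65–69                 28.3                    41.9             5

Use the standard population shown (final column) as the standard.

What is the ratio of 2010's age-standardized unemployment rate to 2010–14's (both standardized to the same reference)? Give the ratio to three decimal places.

0.778

Standard weights: 0.18, 0.06, 0.71, 0.05.
2010: 0.1800×217.5 + 0.0600×168.8 + 0.7100×110.7 + 0.0500×28.3 = 129.2900 per 1000.
2010–14: 0.1800×195.6 + 0.0600×208.5 + 0.7100×163.8 + 0.0500×41.9 = 166.1110 per 1000.
Ratio = 129.2900 ÷ 166.1110 = 0.77833.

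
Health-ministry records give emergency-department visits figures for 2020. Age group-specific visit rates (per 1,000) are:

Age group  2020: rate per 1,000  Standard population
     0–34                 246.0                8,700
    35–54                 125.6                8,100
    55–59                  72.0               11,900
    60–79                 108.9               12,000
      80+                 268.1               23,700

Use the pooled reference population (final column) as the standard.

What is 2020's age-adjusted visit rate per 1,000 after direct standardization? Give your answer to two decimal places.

Standard total = 64,400; weights = 0.1351, 0.1258, 0.1848, 0.1863, 0.3680.
Standardized rate: 0.1351×246.0 + 0.1258×125.6 + 0.1848×72.0 + 0.1863×108.9 + 0.3680×268.1 = 181.2908 per 1,000.

181.29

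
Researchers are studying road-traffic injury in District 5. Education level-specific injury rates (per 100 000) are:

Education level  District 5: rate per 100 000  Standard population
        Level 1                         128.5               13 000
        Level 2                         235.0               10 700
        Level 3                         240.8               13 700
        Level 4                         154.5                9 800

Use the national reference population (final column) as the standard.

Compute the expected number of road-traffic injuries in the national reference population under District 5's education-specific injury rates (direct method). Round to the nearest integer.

Expected road-traffic injuries = Σ (standard pop × education-specific rate ÷ 100 000)
= 13 000×128.5/100 000 + 10 700×235.0/100 000 + 13 700×240.8/100 000 + 9 800×154.5/100 000
= 16.70 + 25.14 + 32.99 + 15.14 = 89.98.

90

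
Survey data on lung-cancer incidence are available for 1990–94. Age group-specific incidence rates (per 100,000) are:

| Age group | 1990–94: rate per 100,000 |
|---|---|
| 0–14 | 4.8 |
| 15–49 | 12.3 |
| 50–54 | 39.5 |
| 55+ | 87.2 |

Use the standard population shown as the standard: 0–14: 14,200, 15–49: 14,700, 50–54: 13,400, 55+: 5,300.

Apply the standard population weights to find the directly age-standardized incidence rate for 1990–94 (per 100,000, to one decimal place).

Standard total = 47,600; weights = 0.2983, 0.3088, 0.2815, 0.1113.
Standardized rate: 0.2983×4.8 + 0.3088×12.3 + 0.2815×39.5 + 0.1113×87.2 = 26.0595 per 100,000.

26.1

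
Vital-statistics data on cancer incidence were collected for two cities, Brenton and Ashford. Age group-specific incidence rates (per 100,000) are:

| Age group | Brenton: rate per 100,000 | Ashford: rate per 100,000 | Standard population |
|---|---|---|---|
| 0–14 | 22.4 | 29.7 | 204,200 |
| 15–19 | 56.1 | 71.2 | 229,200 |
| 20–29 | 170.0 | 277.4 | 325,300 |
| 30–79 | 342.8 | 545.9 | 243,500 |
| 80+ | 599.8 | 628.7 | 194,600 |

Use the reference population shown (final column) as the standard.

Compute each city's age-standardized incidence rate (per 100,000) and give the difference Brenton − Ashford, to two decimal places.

Standard total = 1,196,800; weights = 0.1706, 0.1915, 0.2718, 0.2035, 0.1626.
Brenton: 0.1706×22.4 + 0.1915×56.1 + 0.2718×170.0 + 0.2035×342.8 + 0.1626×599.8 = 228.0465 per 100,000.
Ashford: 0.1706×29.7 + 0.1915×71.2 + 0.2718×277.4 + 0.2035×545.9 + 0.1626×628.7 = 307.3978 per 100,000.
Difference = 228.0465 − 307.3978 = -79.3513.

-79.35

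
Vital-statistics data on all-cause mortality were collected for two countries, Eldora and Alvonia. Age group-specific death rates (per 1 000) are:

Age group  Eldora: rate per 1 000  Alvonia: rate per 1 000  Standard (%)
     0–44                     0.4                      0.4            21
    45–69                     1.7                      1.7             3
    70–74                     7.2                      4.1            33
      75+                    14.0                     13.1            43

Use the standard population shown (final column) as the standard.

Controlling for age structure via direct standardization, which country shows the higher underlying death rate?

Standard weights: 0.21, 0.03, 0.33, 0.43.
Eldora: 0.2100×0.4 + 0.0300×1.7 + 0.3300×7.2 + 0.4300×14.0 = 8.5310 per 1 000.
Alvonia: 0.2100×0.4 + 0.0300×1.7 + 0.3300×4.1 + 0.4300×13.1 = 7.1210 per 1 000.

Eldora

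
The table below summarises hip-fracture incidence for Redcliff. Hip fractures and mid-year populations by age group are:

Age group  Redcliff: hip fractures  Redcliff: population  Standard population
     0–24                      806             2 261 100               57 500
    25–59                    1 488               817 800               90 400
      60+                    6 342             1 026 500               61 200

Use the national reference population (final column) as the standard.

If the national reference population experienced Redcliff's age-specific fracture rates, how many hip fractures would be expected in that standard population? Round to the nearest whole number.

Age-specific rates per 100 000 for Redcliff: 35.65, 181.95, 617.83.
Expected hip fractures = Σ (standard pop × age-specific rate ÷ 100 000)
= 57 500×35.65/100 000 + 90 400×181.95/100 000 + 61 200×617.83/100 000
= 20.50 + 164.48 + 378.11 = 563.09.

563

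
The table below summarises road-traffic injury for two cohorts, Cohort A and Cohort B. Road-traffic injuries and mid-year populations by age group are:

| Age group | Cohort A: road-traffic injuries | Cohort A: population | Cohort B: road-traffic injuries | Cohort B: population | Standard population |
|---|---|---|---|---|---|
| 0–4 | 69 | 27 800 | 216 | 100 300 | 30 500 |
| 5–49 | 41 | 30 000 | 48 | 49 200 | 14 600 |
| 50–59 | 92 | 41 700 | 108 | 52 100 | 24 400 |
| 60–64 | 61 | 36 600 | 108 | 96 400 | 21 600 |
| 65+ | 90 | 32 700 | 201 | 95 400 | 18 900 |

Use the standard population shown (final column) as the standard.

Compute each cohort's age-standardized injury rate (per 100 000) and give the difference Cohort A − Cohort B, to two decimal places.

39.07

Age-specific rates per 100 000 for Cohort A: 248.20, 136.67, 220.62, 166.67, 275.23.
For Cohort B: 215.35, 97.56, 207.29, 112.03, 210.69.
Standard total = 110 000; weights = 0.2773, 0.1327, 0.2218, 0.1964, 0.1718.
Cohort A: 0.2773×248.20 + 0.1327×136.67 + 0.2218×220.62 + 0.1964×166.67 + 0.1718×275.23 = 215.9139 per 100 000.
Cohort B: 0.2773×215.35 + 0.1327×97.56 + 0.2218×207.29 + 0.1964×112.03 + 0.1718×210.69 = 176.8422 per 100 000.
Difference = 215.9139 − 176.8422 = 39.0717.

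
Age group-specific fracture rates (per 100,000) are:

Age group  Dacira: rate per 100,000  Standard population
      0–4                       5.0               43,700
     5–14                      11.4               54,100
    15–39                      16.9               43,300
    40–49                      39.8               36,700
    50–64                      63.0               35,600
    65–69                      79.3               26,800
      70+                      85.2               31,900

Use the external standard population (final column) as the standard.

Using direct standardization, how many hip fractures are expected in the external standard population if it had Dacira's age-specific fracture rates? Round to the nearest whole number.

Expected hip fractures = Σ (standard pop × age-specific rate ÷ 100,000)
= 43,700×5.0/100,000 + 54,100×11.4/100,000 + 43,300×16.9/100,000 + 36,700×39.8/100,000 + 35,600×63.0/100,000 + 26,800×79.3/100,000 + 31,900×85.2/100,000
= 2.19 + 6.17 + 7.32 + 14.61 + 22.43 + 21.25 + 27.18 = 101.14.

101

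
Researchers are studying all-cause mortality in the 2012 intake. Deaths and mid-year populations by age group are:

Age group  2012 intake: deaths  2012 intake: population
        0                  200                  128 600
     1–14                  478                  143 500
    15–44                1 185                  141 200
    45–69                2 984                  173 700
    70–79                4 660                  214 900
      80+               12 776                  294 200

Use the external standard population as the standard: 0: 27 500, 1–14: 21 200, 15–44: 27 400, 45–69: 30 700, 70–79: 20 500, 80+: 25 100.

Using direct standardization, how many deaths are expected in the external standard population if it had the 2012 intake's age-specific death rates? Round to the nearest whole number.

2405

Age-specific rates per 100 000 for the 2012 intake: 155.52, 333.10, 839.24, 1717.90, 2168.45, 4342.62.
Expected deaths = Σ (standard pop × age-specific rate ÷ 100 000)
= 27 500×155.52/100 000 + 21 200×333.10/100 000 + 27 400×839.24/100 000 + 30 700×1717.90/100 000 + 20 500×2168.45/100 000 + 25 100×4342.62/100 000
= 42.77 + 70.62 + 229.95 + 527.40 + 444.53 + 1090.00 = 2405.26.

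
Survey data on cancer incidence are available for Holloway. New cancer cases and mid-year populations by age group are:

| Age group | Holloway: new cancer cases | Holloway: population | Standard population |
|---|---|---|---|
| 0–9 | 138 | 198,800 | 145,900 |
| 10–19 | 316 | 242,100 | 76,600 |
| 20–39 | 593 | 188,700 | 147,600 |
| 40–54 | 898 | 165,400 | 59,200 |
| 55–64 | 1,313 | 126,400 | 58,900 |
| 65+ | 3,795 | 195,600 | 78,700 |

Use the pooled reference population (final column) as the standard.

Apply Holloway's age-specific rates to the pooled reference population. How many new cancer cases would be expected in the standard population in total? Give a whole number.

Age-specific rates per 100,000 for Holloway: 69.42, 130.52, 314.26, 542.93, 1038.77, 1940.18.
Expected new cancer cases = Σ (standard pop × age-specific rate ÷ 100,000)
= 145,900×69.42/100,000 + 76,600×130.52/100,000 + 147,600×314.26/100,000 + 59,200×542.93/100,000 + 58,900×1038.77/100,000 + 78,700×1940.18/100,000
= 101.28 + 99.98 + 463.84 + 321.41 + 611.83 + 1526.92 = 3125.27.

3125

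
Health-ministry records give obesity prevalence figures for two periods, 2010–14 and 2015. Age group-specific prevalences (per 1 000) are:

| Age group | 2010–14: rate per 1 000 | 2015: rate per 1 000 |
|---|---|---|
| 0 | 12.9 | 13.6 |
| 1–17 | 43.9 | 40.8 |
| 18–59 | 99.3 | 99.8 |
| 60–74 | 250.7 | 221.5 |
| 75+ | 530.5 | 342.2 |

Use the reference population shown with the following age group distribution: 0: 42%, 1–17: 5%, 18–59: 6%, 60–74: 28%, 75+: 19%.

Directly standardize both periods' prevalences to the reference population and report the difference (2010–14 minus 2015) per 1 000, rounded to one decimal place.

43.8

Standard weights: 0.42, 0.05, 0.06, 0.28, 0.19.
2010–14: 0.4200×12.9 + 0.0500×43.9 + 0.0600×99.3 + 0.2800×250.7 + 0.1900×530.5 = 184.5620 per 1 000.
2015: 0.4200×13.6 + 0.0500×40.8 + 0.0600×99.8 + 0.2800×221.5 + 0.1900×342.2 = 140.7780 per 1 000.
Difference = 184.5620 − 140.7780 = 43.7840.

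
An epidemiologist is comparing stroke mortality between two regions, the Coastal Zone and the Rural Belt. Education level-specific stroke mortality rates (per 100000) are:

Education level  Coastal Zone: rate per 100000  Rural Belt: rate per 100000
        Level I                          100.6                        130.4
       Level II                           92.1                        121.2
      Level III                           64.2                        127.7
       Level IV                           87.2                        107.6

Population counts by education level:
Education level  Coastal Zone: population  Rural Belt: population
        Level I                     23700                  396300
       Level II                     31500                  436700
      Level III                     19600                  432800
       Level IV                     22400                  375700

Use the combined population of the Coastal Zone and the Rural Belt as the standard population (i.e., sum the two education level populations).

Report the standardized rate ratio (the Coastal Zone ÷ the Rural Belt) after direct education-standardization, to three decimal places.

Combined standard total = 1738700; weights = 0.2416, 0.2693, 0.2602, 0.2290.
The Coastal Zone: 0.2416×100.6 + 0.2693×92.1 + 0.2602×64.2 + 0.2290×87.2 = 85.7719 per 100000.
The Rural Belt: 0.2416×130.4 + 0.2693×121.2 + 0.2602×127.7 + 0.2290×107.6 = 121.9997 per 100000.
Ratio = 85.7719 ÷ 121.9997 = 0.70305.

0.703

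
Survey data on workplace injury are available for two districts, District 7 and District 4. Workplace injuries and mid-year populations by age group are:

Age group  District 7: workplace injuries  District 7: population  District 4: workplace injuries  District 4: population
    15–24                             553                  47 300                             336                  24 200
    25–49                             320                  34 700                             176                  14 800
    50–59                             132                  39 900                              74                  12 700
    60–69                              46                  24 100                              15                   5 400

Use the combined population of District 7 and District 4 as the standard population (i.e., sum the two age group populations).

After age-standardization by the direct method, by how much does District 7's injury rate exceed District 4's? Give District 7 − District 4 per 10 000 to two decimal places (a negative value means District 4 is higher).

-22.01

Age-specific rates per 10 000 for District 7: 116.91, 92.22, 33.08, 19.09.
For District 4: 138.84, 118.92, 58.27, 27.78.
Combined standard total = 203 100; weights = 0.3520, 0.2437, 0.2590, 0.1452.
District 7: 0.3520×116.91 + 0.2437×92.22 + 0.2590×33.08 + 0.1452×19.09 = 74.9747 per 10 000.
District 4: 0.3520×138.84 + 0.2437×118.92 + 0.2590×58.27 + 0.1452×27.78 = 96.9871 per 10 000.
Difference = 74.9747 − 96.9871 = -22.0124.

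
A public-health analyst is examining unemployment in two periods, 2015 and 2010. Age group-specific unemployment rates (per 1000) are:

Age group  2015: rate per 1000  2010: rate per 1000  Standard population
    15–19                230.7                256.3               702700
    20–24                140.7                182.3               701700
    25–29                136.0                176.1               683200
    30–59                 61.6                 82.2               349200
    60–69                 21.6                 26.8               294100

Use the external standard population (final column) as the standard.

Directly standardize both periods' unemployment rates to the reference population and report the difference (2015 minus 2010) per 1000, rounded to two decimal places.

-30.50

Standard total = 2730900; weights = 0.2573, 0.2569, 0.2502, 0.1279, 0.1077.
2015: 0.2573×230.7 + 0.2569×140.7 + 0.2502×136.0 + 0.1279×61.6 + 0.1077×21.6 = 139.7417 per 1000.
2010: 0.2573×256.3 + 0.2569×182.3 + 0.2502×176.1 + 0.1279×82.2 + 0.1077×26.8 = 170.2441 per 1000.
Difference = 139.7417 − 170.2441 = -30.5024.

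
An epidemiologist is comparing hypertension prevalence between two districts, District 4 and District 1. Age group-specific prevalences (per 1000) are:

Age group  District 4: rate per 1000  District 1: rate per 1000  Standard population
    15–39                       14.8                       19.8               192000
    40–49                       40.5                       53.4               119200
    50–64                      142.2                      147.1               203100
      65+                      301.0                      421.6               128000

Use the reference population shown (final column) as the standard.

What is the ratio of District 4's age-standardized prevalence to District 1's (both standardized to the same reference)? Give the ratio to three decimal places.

Standard total = 642300; weights = 0.2989, 0.1856, 0.3162, 0.1993.
District 4: 0.2989×14.8 + 0.1856×40.5 + 0.3162×142.2 + 0.1993×301.0 = 116.8893 per 1000.
District 1: 0.2989×19.8 + 0.1856×53.4 + 0.3162×147.1 + 0.1993×421.6 = 146.3610 per 1000.
Ratio = 116.8893 ÷ 146.3610 = 0.79864.

0.799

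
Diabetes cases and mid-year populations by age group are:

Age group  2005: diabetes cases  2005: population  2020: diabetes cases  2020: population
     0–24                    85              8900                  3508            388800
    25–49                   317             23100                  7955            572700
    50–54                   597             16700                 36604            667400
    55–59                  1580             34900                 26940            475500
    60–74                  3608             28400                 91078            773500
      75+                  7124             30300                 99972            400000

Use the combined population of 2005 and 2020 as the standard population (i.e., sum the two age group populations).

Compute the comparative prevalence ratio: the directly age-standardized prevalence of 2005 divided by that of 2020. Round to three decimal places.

0.937

Age-specific rates per 1000 for 2005: 9.551, 13.723, 35.749, 45.272, 127.042, 235.116.
For 2020: 9.023, 13.890, 54.846, 56.656, 117.748, 249.930.
Combined standard total = 3420200; weights = 0.1163, 0.1742, 0.2000, 0.1492, 0.2345, 0.1258.
2005: 0.1163×9.551 + 0.1742×13.723 + 0.2000×35.749 + 0.1492×45.272 + 0.2345×127.042 + 0.1258×235.116 = 76.7739 per 1000.
2020: 0.1163×9.023 + 0.1742×13.890 + 0.2000×54.846 + 0.1492×56.656 + 0.2345×117.748 + 0.1258×249.930 = 81.9450 per 1000.
Ratio = 76.7739 ÷ 81.9450 = 0.93690.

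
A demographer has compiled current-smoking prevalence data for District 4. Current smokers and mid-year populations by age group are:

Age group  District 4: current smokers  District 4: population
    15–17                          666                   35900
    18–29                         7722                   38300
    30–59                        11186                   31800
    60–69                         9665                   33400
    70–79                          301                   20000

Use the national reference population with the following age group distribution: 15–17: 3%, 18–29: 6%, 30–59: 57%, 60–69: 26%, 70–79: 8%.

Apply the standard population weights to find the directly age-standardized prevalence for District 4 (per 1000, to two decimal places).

289.60

Age-specific rates per 1000 for District 4: 18.552, 201.619, 351.761, 289.371, 15.050.
Standard weights: 0.03, 0.06, 0.57, 0.26, 0.08.
Standardized rate: 0.0300×18.552 + 0.0600×201.619 + 0.5700×351.761 + 0.2600×289.371 + 0.0800×15.050 = 289.5980 per 1000.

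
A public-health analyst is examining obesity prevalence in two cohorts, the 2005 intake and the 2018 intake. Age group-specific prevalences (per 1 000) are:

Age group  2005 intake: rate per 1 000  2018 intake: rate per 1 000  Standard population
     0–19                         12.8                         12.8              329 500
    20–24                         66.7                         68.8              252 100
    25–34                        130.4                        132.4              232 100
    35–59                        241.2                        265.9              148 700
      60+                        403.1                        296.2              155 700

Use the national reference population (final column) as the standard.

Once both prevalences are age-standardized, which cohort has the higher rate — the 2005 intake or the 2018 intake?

Standard total = 1 118 100; weights = 0.2947, 0.2255, 0.2076, 0.1330, 0.1393.
The 2005 intake: 0.2947×12.8 + 0.2255×66.7 + 0.2076×130.4 + 0.1330×241.2 + 0.1393×403.1 = 134.0914 per 1 000.
The 2018 intake: 0.2947×12.8 + 0.2255×68.8 + 0.2076×132.4 + 0.1330×265.9 + 0.1393×296.2 = 123.3788 per 1 000.

2005 intake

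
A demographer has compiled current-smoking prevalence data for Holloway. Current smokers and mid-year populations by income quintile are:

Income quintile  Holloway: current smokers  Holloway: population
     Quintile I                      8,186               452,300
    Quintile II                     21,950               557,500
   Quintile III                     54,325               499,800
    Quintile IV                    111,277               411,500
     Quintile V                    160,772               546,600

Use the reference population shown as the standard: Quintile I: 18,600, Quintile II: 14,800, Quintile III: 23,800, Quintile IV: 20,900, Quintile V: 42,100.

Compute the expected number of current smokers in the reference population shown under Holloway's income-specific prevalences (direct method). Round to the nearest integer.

Income-specific rates per 1,000 for Holloway: 18.099, 39.372, 108.693, 270.418, 294.131.
Expected current smokers = Σ (standard pop × income-specific rate ÷ 1,000)
= 18,600×18.099/1,000 + 14,800×39.372/1,000 + 23,800×108.693/1,000 + 20,900×270.418/1,000 + 42,100×294.131/1,000
= 336.63 + 582.71 + 2586.90 + 5651.74 + 12382.91 = 21540.90.

21541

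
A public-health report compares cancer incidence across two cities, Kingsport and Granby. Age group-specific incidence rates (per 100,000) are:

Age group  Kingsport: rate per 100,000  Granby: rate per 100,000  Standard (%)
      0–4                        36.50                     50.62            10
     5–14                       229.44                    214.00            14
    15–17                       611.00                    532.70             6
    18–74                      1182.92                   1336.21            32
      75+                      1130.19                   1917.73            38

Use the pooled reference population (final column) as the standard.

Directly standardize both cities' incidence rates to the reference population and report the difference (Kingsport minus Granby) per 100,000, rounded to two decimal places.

Standard weights: 0.10, 0.14, 0.06, 0.32, 0.38.
Kingsport: 0.1000×36.50 + 0.1400×229.44 + 0.0600×611.00 + 0.3200×1182.92 + 0.3800×1130.19 = 880.4382 per 100,000.
Granby: 0.1000×50.62 + 0.1400×214.00 + 0.0600×532.70 + 0.3200×1336.21 + 0.3800×1917.73 = 1223.3086 per 100,000.
Difference = 880.4382 − 1223.3086 = -342.8704.

-342.87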